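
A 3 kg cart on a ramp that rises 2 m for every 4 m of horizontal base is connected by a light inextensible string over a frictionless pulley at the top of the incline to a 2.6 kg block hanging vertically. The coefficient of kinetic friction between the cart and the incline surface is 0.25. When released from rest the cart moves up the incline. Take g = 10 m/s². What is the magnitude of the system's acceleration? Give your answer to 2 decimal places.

For the cart on the incline: the weight component along the slope is m₁g sin 26.57° = 3 × 10 × 0.4472 = 13.416 N and the normal force is N = m₁g cos 26.57° = 26.833 N.
Kinetic friction opposes the cart's motion up the incline: f = μN = 0.25 × 26.833 = 6.708 N acting down the slope.
Newton's second law for the cart (up-slope positive): T − 13.416 − 6.708 = 3 a. For the hanging block (downward positive): 2.6 × 10 − T = 2.6 a.
Adding the two equations eliminates T: 5.876 = 5.6 a, so a = 1.0493 m/s².

1.05 m/s²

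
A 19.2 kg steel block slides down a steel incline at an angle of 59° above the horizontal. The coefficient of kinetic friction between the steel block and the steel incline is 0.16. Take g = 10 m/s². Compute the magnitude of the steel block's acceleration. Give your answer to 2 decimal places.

Resolving the weight along the incline: the component pulling the steel block down the slope is mg sin 59° = 19.2 × 10 × 0.8572 = 164.582 N, and the normal force is N = mg cos 59° = 19.2 × 10 × 0.5150 = 98.880 N.
Kinetic friction acts up the slope with magnitude f = μN = 0.16 × 98.880 = 15.821 N.
Net force along the incline is 164.582 − 15.821 = 148.761 N, so a = 148.761 / 19.2 = 7.7480 m/s².

7.75 m/s²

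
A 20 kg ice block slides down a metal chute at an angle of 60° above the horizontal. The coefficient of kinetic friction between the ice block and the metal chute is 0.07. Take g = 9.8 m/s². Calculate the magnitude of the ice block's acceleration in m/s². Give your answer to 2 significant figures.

8.1 m/s²

Resolving the weight along the incline: the component pulling the ice block down the slope is mg sin 60° = 20 × 9.8 × 0.8660 = 169.736 N, and the normal force is N = mg cos 60° = 20 × 9.8 × 0.5000 = 98.000 N.
Kinetic friction acts up the slope with magnitude f = μN = 0.07 × 98.000 = 6.860 N.
Net force along the incline is 169.736 − 6.860 = 162.876 N, so a = 162.876 / 20 = 8.1438 m/s².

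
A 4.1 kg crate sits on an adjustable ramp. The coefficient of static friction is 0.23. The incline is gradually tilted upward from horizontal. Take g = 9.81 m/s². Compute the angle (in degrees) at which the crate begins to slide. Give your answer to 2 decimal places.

At the threshold of sliding, static friction is at its maximum μ_s N and exactly balances the weight component along the incline: mg sin θ = μ_s mg cos θ.
Hence tan θ = μ_s = 0.23, so θ = arctan(0.23) = 12.9528°.

12.95°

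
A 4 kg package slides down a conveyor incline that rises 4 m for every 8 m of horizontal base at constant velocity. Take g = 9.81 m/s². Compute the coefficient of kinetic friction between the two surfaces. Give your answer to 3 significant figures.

0.500

At constant velocity the net force along the incline is zero: mg sin 26.57° = μ mg cos 26.57°.
So μ = tan 26.57° = 0.4472 / 0.8944 = 0.5000.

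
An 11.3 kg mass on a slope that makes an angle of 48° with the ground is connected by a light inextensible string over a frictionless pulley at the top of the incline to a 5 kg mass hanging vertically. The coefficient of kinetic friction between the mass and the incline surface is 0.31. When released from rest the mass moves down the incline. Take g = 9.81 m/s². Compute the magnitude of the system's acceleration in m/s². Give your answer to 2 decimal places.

For the mass on the incline: the weight component along the slope is m₁g sin 48° = 11.3 × 9.81 × 0.7431 = 82.375 N and the normal force is N = m₁g cos 48° = 74.175 N.
Kinetic friction opposes the mass's motion down the incline: f = μN = 0.31 × 74.175 = 22.994 N acting up the slope.
Newton's second law for the mass (down-slope positive): 82.375 − 22.994 − T = 11.3 a. For the hanging mass (upward positive): T − 5 × 9.81 = 5 a.
Adding the two equations eliminates T: 10.331 = 16.3 a, so a = 0.6338 m/s².

0.63 m/s²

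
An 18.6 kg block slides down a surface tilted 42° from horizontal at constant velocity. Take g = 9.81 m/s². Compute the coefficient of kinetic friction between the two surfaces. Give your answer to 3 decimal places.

At constant velocity the net force along the incline is zero: mg sin 42° = μ mg cos 42°.
So μ = tan 42° = 0.6691 / 0.7431 = 0.9004.

0.900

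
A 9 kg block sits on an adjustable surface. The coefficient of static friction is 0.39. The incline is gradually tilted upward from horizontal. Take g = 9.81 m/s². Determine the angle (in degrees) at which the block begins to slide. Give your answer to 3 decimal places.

At the threshold of sliding, static friction is at its maximum μ_s N and exactly balances the weight component along the incline: mg sin θ = μ_s mg cos θ.
Hence tan θ = μ_s = 0.39, so θ = arctan(0.39) = 21.3058°.

21.306°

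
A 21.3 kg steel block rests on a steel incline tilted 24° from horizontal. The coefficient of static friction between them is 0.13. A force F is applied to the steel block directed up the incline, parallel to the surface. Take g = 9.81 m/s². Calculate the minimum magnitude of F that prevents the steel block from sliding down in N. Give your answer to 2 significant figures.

60 N

The normal force is N = mg cos 24° = 190.888 N. With F at its minimum the steel block is on the verge of sliding down, so static friction is at its maximum μ_s N = 0.13 × 190.888 = 24.815 N and acts up the slope.
Equilibrium along the incline: F + μ_s N = mg sin 24°, so F = 84.989 − 24.815 = 60.174 N.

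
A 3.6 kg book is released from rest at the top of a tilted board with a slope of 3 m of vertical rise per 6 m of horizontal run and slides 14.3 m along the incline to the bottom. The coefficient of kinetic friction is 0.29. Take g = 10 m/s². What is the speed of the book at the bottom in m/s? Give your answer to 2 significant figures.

7.3 m/s

The weight component along the incline is mg sin 26.57° = 16.100 N and the normal force is N = mg cos 26.57° = 32.199 N.
Friction up the slope is f = μN = 0.29 × 32.199 = 9.338 N, so the net downslope force is 16.100 − 9.338 = 6.762 N and a = 6.762 / 3.6 = 1.8783 m/s².
Starting from rest over a distance of 14.3 m, v² = 2aL = 2 × 1.8783 × 14.3 = 53.7194, so v = 7.3294 m/s.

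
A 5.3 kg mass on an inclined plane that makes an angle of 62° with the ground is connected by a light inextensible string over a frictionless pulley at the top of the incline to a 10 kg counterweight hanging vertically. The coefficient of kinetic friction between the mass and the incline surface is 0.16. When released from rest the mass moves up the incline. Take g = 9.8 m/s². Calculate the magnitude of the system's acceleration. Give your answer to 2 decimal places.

For the mass on the incline: the weight component along the slope is m₁g sin 62° = 5.3 × 9.8 × 0.8829 = 45.858 N and the normal force is N = m₁g cos 62° = 24.384 N.
Kinetic friction opposes the mass's motion up the incline: f = μN = 0.16 × 24.384 = 3.901 N acting down the slope.
Newton's second law for the mass (up-slope positive): T − 45.858 − 3.901 = 5.3 a. For the hanging counterweight (downward positive): 10 × 9.8 − T = 10 a.
Adding the two equations eliminates T: 48.241 = 15.3 a, so a = 3.1530 m/s².

3.15 m/s²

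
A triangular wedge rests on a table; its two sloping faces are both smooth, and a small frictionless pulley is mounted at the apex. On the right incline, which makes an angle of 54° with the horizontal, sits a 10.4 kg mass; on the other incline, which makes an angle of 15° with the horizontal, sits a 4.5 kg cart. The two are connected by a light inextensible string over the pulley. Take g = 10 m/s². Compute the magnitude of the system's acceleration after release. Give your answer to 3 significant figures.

Resolve each weight along its own incline: the 10.4 kg mass has component 10.4 × 10 × sin 54° = 84.138 N down its slope, and the 4.5 kg mass has 4.5 × 10 × sin 15° = 11.647 N down its slope.
The 10.4 kg side's 84.138 N exceeds the other side's 11.647 N, so that mass slides down and the 4.5 kg mass slides up. Taking that direction as positive, Newton's second law for the whole system gives 84.138 − 11.647 = (10.4 + 4.5) a, so a = 72.491 / 14.9 = 4.8652 m/s².

4.87 m/s²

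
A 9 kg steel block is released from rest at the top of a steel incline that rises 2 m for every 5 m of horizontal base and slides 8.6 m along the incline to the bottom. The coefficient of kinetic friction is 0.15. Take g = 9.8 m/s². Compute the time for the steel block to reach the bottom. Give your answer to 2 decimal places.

The weight component along the incline is mg sin 21.80° = 32.757 N and the normal force is N = mg cos 21.80° = 81.892 N.
Friction up the slope is f = μN = 0.15 × 81.892 = 12.284 N, so the net downslope force is 32.757 − 12.284 = 20.473 N and a = 20.473 / 9 = 2.2748 m/s².
Starting from rest, L = ½at², so t = √(2L/a) = √(2 × 8.6 / 2.2748) = 2.7497 s.

2.75 s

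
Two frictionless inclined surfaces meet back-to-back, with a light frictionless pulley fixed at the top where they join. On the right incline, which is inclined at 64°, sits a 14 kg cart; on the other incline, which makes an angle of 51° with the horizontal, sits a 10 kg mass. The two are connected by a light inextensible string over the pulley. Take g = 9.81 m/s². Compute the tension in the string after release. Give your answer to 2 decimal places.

95.91 N

Resolve each weight along its own incline: the 14 kg mass has component 14 × 9.81 × sin 64° = 123.440 N down its slope, and the 10 kg mass has 10 × 9.81 × sin 51° = 76.238 N down its slope.
The 14 kg side's 123.440 N exceeds the other side's 76.238 N, so that mass slides down and the 10 kg mass slides up. Taking that direction as positive, Newton's second law for the whole system gives 123.440 − 76.238 = (14 + 10) a, so a = 47.202 / 24 = 1.9667 m/s².
For the 10 kg mass (up-slope positive): T − 76.238 = 10 × 1.9667, so T = 95.905 N.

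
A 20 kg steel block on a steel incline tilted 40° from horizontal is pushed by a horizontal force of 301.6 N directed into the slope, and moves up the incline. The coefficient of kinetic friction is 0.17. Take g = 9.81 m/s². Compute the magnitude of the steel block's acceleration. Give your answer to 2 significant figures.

The horizontal push has components F cos 40° = 301.6 × 0.7660 = 231.026 N up the incline and F sin 40° = 301.6 × 0.6428 = 193.868 N pressing into the surface.
The normal force is therefore N = mg cos 40° + F sin 40° = 150.289 + 193.868 = 344.157 N, and kinetic friction down the slope is μN = 0.17 × 344.157 = 58.507 N.
Along the incline: F cos 40° − mg sin 40° − μN = ma, so 231.026 − 126.117 − 58.507 = 20 a, giving a = 2.3201 m/s².

2.3 m/s²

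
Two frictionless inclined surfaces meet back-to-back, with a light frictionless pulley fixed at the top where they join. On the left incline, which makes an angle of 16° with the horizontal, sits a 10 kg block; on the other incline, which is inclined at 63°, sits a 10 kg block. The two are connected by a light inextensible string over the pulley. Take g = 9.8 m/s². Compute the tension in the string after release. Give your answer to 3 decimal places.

Resolve each weight along its own incline: the 10 kg mass has component 10 × 9.8 × sin 16° = 27.012 N down its slope, and the 10 kg mass has 10 × 9.8 × sin 63° = 87.319 N down its slope.
The 10 kg side's 87.319 N exceeds the other side's 27.012 N, so that mass slides down and the 10 kg mass slides up. Taking that direction as positive, Newton's second law for the whole system gives 87.319 − 27.012 = (10 + 10) a, so a = 60.307 / 20 = 3.0154 m/s².
For the 10 kg mass (up-slope positive): T − 27.012 = 10 × 3.0154, so T = 57.166 N.

57.166 N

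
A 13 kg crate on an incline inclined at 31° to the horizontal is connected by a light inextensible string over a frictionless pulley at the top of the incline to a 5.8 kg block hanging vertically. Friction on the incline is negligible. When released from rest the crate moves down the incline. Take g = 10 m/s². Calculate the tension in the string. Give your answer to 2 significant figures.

For the crate on the incline: the weight component along the slope is m₁g sin 31° = 13 × 10 × 0.5150 = 66.950 N and the normal force is N = m₁g cos 31° = 111.432 N.
Newton's second law for the crate (down-slope positive): 66.950 − T = 13 a. For the hanging block (upward positive): T − 5.8 × 10 = 5.8 a.
Adding the two equations eliminates T: 8.950 = 18.8 a, so a = 0.4761 m/s².
Then from the hanging block's equation, T = 5.8 × (10 + 0.4761) = 60.761 N.

61 N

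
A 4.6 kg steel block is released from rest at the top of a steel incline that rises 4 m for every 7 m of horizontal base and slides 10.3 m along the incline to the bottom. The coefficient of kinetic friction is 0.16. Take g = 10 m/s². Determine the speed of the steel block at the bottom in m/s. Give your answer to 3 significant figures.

The weight component along the incline is mg sin 29.74° = 22.822 N and the normal force is N = mg cos 29.74° = 39.939 N.
Friction up the slope is f = μN = 0.16 × 39.939 = 6.390 N, so the net downslope force is 22.822 − 6.390 = 16.432 N and a = 16.432 / 4.6 = 3.5722 m/s².
Starting from rest over a distance of 10.3 m, v² = 2aL = 2 × 3.5722 × 10.3 = 73.5873, so v = 8.5783 m/s.

8.58 m/s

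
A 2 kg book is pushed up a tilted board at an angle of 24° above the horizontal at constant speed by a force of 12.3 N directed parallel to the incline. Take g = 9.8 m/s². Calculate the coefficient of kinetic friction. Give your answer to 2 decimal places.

0.24

At constant speed ΣF = 0 along the incline. The applied 12.3 N acts up the slope; the weight component mg sin 24° = 7.972 N and kinetic friction μN both act down the slope.
So 12.3 = 7.972 + μ × 17.905, giving μ = (12.3 − 7.972) / 17.905 = 0.2417.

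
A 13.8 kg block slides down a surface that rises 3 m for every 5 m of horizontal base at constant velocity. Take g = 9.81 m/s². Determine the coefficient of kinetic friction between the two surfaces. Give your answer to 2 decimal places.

At constant velocity the net force along the incline is zero: mg sin 30.96° = μ mg cos 30.96°.
So μ = tan 30.96° = 0.5145 / 0.8575 = 0.6000.

0.60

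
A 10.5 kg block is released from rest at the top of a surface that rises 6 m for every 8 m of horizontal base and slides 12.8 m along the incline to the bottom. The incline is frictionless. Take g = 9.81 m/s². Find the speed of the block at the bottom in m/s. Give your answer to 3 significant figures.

12.3 m/s

The weight component along the incline is mg sin 36.87° = 61.803 N and the normal force is N = mg cos 36.87° = 82.404 N.
With no friction, a = g sin 36.87° = 5.8860 m/s².
Starting from rest over a distance of 12.8 m, v² = 2aL = 2 × 5.8860 × 12.8 = 150.6816, so v = 12.2752 m/s.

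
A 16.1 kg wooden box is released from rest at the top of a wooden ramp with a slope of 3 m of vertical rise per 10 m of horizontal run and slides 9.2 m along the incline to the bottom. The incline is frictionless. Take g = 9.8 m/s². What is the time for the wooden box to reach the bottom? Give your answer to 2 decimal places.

The weight component along the incline is mg sin 16.70° = 45.338 N and the normal force is N = mg cos 16.70° = 151.126 N.
With no friction, a = g sin 16.70° = 2.8160 m/s².
Starting from rest, L = ½at², so t = √(2L/a) = √(2 × 9.2 / 2.8160) = 2.5562 s.

2.56 s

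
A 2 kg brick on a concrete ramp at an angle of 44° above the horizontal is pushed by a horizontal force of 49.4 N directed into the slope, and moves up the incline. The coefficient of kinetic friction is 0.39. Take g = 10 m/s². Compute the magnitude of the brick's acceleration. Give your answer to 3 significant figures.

1.32 m/s²

The horizontal push has components F cos 44° = 49.4 × 0.7193 = 35.533 N up the incline and F sin 44° = 49.4 × 0.6947 = 34.318 N pressing into the surface.
The normal force is therefore N = mg cos 44° + F sin 44° = 14.386 + 34.318 = 48.704 N, and kinetic friction down the slope is μN = 0.39 × 48.704 = 18.995 N.
Along the incline: F cos 44° − mg sin 44° − μN = ma, so 35.533 − 13.894 − 18.995 = 2 a, giving a = 1.3220 m/s².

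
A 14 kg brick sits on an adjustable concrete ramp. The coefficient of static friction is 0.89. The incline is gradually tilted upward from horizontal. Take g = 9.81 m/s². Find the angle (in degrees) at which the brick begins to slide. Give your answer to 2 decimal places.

41.67°

At the threshold of sliding, static friction is at its maximum μ_s N and exactly balances the weight component along the incline: mg sin θ = μ_s mg cos θ.
Hence tan θ = μ_s = 0.89, so θ = arctan(0.89) = 41.6691°.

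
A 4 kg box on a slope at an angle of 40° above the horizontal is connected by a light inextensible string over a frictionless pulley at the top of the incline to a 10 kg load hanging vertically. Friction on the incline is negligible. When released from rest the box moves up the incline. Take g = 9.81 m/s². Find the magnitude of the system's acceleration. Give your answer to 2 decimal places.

5.21 m/s²

For the box on the incline: the weight component along the slope is m₁g sin 40° = 4 × 9.81 × 0.6428 = 25.223 N and the normal force is N = m₁g cos 40° = 30.060 N.
Newton's second law for the box (up-slope positive): T − 25.223 = 4 a. For the hanging load (downward positive): 10 × 9.81 − T = 10 a.
Adding the two equations eliminates T: 72.877 = 14 a, so a = 5.2055 m/s².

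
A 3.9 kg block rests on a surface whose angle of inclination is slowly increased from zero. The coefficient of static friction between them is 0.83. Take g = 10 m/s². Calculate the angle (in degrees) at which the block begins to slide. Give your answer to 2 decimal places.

39.69°

At the threshold of sliding, static friction is at its maximum μ_s N and exactly balances the weight component along the incline: mg sin θ = μ_s mg cos θ.
Hence tan θ = μ_s = 0.83, so θ = arctan(0.83) = 39.6927°.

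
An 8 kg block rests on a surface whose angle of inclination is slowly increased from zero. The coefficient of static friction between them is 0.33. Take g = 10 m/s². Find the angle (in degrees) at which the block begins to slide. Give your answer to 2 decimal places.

18.26°

At the threshold of sliding, static friction is at its maximum μ_s N and exactly balances the weight component along the incline: mg sin θ = μ_s mg cos θ.
Hence tan θ = μ_s = 0.33, so θ = arctan(0.33) = 18.2629°.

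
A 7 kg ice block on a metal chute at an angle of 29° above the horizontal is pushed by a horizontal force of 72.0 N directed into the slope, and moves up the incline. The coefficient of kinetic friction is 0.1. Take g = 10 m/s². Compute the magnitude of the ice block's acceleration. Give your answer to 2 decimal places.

The horizontal push has components F cos 29° = 72.0 × 0.8746 = 62.971 N up the incline and F sin 29° = 72.0 × 0.4848 = 34.906 N pressing into the surface.
The normal force is therefore N = mg cos 29° + F sin 29° = 61.222 + 34.906 = 96.128 N, and kinetic friction down the slope is μN = 0.1 × 96.128 = 9.613 N.
Along the incline: F cos 29° − mg sin 29° − μN = ma, so 62.971 − 33.936 − 9.613 = 7 a, giving a = 2.7746 m/s².

2.77 m/s²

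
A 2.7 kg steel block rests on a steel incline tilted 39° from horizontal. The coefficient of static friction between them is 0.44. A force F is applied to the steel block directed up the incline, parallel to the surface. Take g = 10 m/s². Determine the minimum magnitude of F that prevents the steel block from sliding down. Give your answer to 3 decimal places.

7.759 N

The normal force is N = mg cos 39° = 20.983 N. With F at its minimum the steel block is on the verge of sliding down, so static friction is at its maximum μ_s N = 0.44 × 20.983 = 9.233 N and acts up the slope.
Equilibrium along the incline: F + μ_s N = mg sin 39°, so F = 16.992 − 9.233 = 7.759 N.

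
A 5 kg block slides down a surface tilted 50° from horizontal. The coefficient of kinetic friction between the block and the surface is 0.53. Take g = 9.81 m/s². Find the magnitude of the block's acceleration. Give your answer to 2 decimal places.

4.17 m/s²

Resolving the weight along the incline: the component pulling the block down the slope is mg sin 50° = 5 × 9.81 × 0.7660 = 37.572 N, and the normal force is N = mg cos 50° = 5 × 9.81 × 0.6428 = 31.529 N.
Kinetic friction acts up the slope with magnitude f = μN = 0.53 × 31.529 = 16.710 N.
Net force along the incline is 37.572 − 16.710 = 20.862 N, so a = 20.862 / 5 = 4.1724 m/s².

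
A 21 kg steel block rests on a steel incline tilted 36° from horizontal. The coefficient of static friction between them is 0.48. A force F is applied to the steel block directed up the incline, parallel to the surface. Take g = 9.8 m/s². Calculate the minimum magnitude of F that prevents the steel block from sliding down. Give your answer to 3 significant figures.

The normal force is N = mg cos 36° = 166.496 N. With F at its minimum the steel block is on the verge of sliding down, so static friction is at its maximum μ_s N = 0.48 × 166.496 = 79.918 N and acts up the slope.
Equilibrium along the incline: F + μ_s N = mg sin 36°, so F = 120.966 − 79.918 = 41.048 N.

41.0 N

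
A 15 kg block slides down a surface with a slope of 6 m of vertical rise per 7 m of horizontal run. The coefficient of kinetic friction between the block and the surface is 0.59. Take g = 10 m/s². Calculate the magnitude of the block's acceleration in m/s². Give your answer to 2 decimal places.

Resolving the weight along the incline: the component pulling the block down the slope is mg sin 40.60° = 15 × 10 × 0.6508 = 97.620 N, and the normal force is N = mg cos 40.60° = 15 × 10 × 0.7593 = 113.895 N.
Kinetic friction acts up the slope with magnitude f = μN = 0.59 × 113.895 = 67.198 N.
Net force along the incline is 97.620 − 67.198 = 30.422 N, so a = 30.422 / 15 = 2.0281 m/s².

2.03 m/s²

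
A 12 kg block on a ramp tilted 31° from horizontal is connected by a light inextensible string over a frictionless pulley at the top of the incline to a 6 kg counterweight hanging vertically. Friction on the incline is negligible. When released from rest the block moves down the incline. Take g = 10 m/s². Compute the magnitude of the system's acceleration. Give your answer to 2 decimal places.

0.10 m/s²

For the block on the incline: the weight component along the slope is m₁g sin 31° = 12 × 10 × 0.5150 = 61.800 N and the normal force is N = m₁g cos 31° = 102.860 N.
Newton's second law for the block (down-slope positive): 61.800 − T = 12 a. For the hanging counterweight (upward positive): T − 6 × 10 = 6 a.
Adding the two equations eliminates T: 1.800 = 18 a, so a = 0.1000 m/s².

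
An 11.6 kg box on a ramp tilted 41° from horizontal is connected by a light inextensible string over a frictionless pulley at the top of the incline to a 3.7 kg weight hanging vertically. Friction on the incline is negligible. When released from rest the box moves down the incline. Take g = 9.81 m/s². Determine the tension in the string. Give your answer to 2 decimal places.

For the box on the incline: the weight component along the slope is m₁g sin 41° = 11.6 × 9.81 × 0.6561 = 74.662 N and the normal force is N = m₁g cos 41° = 85.883 N.
Newton's second law for the box (down-slope positive): 74.662 − T = 11.6 a. For the hanging weight (upward positive): T − 3.7 × 9.81 = 3.7 a.
Adding the two equations eliminates T: 38.365 = 15.3 a, so a = 2.5075 m/s².
Then from the hanging weight's equation, T = 3.7 × (9.81 + 2.5075) = 45.575 N.

45.57 N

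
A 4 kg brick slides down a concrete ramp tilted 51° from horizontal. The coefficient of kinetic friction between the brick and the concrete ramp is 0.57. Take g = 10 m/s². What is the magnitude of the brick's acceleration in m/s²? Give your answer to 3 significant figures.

4.18 m/s²

Resolving the weight along the incline: the component pulling the brick down the slope is mg sin 51° = 4 × 10 × 0.7771 = 31.084 N, and the normal force is N = mg cos 51° = 4 × 10 × 0.6293 = 25.172 N.
Kinetic friction acts up the slope with magnitude f = μN = 0.57 × 25.172 = 14.348 N.
Net force along the incline is 31.084 − 14.348 = 16.736 N, so a = 16.736 / 4 = 4.1840 m/s².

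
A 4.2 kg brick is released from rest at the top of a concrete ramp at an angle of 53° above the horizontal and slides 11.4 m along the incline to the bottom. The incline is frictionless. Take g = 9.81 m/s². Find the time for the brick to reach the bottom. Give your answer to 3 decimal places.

The weight component along the incline is mg sin 53° = 32.905 N and the normal force is N = mg cos 53° = 24.796 N.
With no friction, a = g sin 53° = 7.8346 m/s².
Starting from rest, L = ½at², so t = √(2L/a) = √(2 × 11.4 / 7.8346) = 1.7059 s.

1.706 s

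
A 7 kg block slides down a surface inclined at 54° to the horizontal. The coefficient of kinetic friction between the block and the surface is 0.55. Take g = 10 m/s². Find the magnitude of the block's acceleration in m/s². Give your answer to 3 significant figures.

4.86 m/s²

Resolving the weight along the incline: the component pulling the block down the slope is mg sin 54° = 7 × 10 × 0.8090 = 56.630 N, and the normal force is N = mg cos 54° = 7 × 10 × 0.5878 = 41.146 N.
Kinetic friction acts up the slope with magnitude f = μN = 0.55 × 41.146 = 22.630 N.
Net force along the incline is 56.630 − 22.630 = 34.000 N, so a = 34.000 / 7 = 4.8571 m/s².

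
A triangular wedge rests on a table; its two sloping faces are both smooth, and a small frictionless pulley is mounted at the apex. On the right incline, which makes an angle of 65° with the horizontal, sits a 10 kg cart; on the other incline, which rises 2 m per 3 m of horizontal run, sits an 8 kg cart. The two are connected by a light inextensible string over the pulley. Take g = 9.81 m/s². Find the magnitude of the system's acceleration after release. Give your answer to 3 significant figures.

2.52 m/s²

Resolve each weight along its own incline: the 10 kg mass has component 10 × 9.81 × sin 65° = 88.909 N down its slope, and the 8 kg mass has 8 × 9.81 × sin 33.69° = 43.533 N down its slope.
The 10 kg side's 88.909 N exceeds the other side's 43.533 N, so that mass slides down and the 8 kg mass slides up. Taking that direction as positive, Newton's second law for the whole system gives 88.909 − 43.533 = (10 + 8) a, so a = 45.376 / 18 = 2.5209 m/s².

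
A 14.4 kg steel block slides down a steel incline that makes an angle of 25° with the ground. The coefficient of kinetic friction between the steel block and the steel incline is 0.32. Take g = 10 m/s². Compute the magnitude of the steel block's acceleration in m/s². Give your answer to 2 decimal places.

1.33 m/s²

Resolving the weight along the incline: the component pulling the steel block down the slope is mg sin 25° = 14.4 × 10 × 0.4226 = 60.854 N, and the normal force is N = mg cos 25° = 14.4 × 10 × 0.9063 = 130.507 N.
Kinetic friction acts up the slope with magnitude f = μN = 0.32 × 130.507 = 41.762 N.
Net force along the incline is 60.854 − 41.762 = 19.092 N, so a = 19.092 / 14.4 = 1.3258 m/s².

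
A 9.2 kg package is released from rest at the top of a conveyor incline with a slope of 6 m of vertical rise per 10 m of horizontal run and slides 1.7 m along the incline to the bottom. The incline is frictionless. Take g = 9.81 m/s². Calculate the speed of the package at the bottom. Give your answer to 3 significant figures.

The weight component along the incline is mg sin 30.96° = 46.434 N and the normal force is N = mg cos 30.96° = 77.390 N.
With no friction, a = g sin 30.96° = 5.0472 m/s².
Starting from rest over a distance of 1.7 m, v² = 2aL = 2 × 5.0472 × 1.7 = 17.1605, so v = 4.1425 m/s.

4.14 m/s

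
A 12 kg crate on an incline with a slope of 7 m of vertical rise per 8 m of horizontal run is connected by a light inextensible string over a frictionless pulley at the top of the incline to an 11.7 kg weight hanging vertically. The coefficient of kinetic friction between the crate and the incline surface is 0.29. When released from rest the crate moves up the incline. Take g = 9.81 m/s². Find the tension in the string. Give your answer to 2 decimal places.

109.07 N

For the crate on the incline: the weight component along the slope is m₁g sin 41.19° = 12 × 9.81 × 0.6585 = 77.519 N and the normal force is N = m₁g cos 41.19° = 88.593 N.
Kinetic friction opposes the crate's motion up the incline: f = μN = 0.29 × 88.593 = 25.692 N acting down the slope.
Newton's second law for the crate (up-slope positive): T − 77.519 − 25.692 = 12 a. For the hanging weight (downward positive): 11.7 × 9.81 − T = 11.7 a.
Adding the two equations eliminates T: 11.566 = 23.7 a, so a = 0.4880 m/s².
Then from the hanging weight's equation, T = 11.7 × (9.81 − 0.4880) = 109.067 N.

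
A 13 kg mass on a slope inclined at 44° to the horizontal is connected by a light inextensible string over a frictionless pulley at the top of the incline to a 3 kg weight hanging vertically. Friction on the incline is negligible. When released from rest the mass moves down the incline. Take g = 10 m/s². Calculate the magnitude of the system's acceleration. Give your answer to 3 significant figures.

3.77 m/s²

For the mass on the incline: the weight component along the slope is m₁g sin 44° = 13 × 10 × 0.6947 = 90.311 N and the normal force is N = m₁g cos 44° = 93.514 N.
Newton's second law for the mass (down-slope positive): 90.311 − T = 13 a. For the hanging weight (upward positive): T − 3 × 10 = 3 a.
Adding the two equations eliminates T: 60.311 = 16 a, so a = 3.7694 m/s².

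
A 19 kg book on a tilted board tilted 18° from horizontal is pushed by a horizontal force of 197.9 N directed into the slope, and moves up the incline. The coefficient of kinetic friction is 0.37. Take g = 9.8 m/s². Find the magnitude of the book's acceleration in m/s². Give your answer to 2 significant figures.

The horizontal push has components F cos 18° = 197.9 × 0.9511 = 188.223 N up the incline and F sin 18° = 197.9 × 0.3090 = 61.151 N pressing into the surface.
The normal force is therefore N = mg cos 18° + F sin 18° = 177.095 + 61.151 = 238.246 N, and kinetic friction down the slope is μN = 0.37 × 238.246 = 88.151 N.
Along the incline: F cos 18° − mg sin 18° − μN = ma, so 188.223 − 57.536 − 88.151 = 19 a, giving a = 2.2387 m/s².

2.2 m/s²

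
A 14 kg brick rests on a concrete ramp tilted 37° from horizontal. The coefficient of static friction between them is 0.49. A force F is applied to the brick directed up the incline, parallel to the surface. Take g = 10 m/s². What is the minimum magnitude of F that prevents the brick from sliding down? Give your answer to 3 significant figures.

29.5 N

The normal force is N = mg cos 37° = 111.809 N. With F at its minimum the brick is on the verge of sliding down, so static friction is at its maximum μ_s N = 0.49 × 111.809 = 54.786 N and acts up the slope.
Equilibrium along the incline: F + μ_s N = mg sin 37°, so F = 84.254 − 54.786 = 29.468 N.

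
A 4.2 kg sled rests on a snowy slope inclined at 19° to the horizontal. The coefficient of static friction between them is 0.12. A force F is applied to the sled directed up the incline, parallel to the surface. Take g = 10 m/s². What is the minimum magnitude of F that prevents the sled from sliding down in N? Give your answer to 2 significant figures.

The normal force is N = mg cos 19° = 39.712 N. With F at its minimum the sled is on the verge of sliding down, so static friction is at its maximum μ_s N = 0.12 × 39.712 = 4.765 N and acts up the slope.
Equilibrium along the incline: F + μ_s N = mg sin 19°, so F = 13.674 − 4.765 = 8.909 N.

8.9 N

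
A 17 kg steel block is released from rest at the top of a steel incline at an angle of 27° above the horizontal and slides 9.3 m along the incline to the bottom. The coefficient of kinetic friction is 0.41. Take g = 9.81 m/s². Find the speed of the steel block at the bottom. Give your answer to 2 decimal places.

4.02 m/s

The weight component along the incline is mg sin 27° = 75.712 N and the normal force is N = mg cos 27° = 148.593 N.
Friction up the slope is f = μN = 0.41 × 148.593 = 60.923 N, so the net downslope force is 75.712 − 60.923 = 14.789 N and a = 14.789 / 17 = 0.8699 m/s².
Starting from rest over a distance of 9.3 m, v² = 2aL = 2 × 0.8699 × 9.3 = 16.1801, so v = 4.0224 m/s.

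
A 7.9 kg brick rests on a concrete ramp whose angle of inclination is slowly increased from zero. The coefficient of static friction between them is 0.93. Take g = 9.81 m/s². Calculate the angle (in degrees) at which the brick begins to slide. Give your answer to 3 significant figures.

42.9°

At the threshold of sliding, static friction is at its maximum μ_s N and exactly balances the weight component along the incline: mg sin θ = μ_s mg cos θ.
Hence tan θ = μ_s = 0.93, so θ = arctan(0.93) = 42.9228°.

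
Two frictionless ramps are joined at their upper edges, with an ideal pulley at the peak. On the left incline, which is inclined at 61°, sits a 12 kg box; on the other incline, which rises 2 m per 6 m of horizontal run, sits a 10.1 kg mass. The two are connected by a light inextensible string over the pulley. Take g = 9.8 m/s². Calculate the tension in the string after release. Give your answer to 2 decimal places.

64.00 N

Resolve each weight along its own incline: the 12 kg mass has component 12 × 9.8 × sin 61° = 102.855 N down its slope, and the 10.1 kg mass has 10.1 × 9.8 × sin 18.43° = 31.300 N down its slope.
The 12 kg side's 102.855 N exceeds the other side's 31.300 N, so that mass slides down and the 10.1 kg mass slides up. Taking that direction as positive, Newton's second law for the whole system gives 102.855 − 31.300 = (12 + 10.1) a, so a = 71.555 / 22.1 = 3.2378 m/s².
For the 10.1 kg mass (up-slope positive): T − 31.300 = 10.1 × 3.2378, so T = 64.002 N.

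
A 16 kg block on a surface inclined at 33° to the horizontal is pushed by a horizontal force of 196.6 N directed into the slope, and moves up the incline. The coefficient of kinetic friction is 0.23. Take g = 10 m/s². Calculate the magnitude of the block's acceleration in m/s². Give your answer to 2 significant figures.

1.4 m/s²

The horizontal push has components F cos 33° = 196.6 × 0.8387 = 164.888 N up the incline and F sin 33° = 196.6 × 0.5446 = 107.068 N pressing into the surface.
The normal force is therefore N = mg cos 33° + F sin 33° = 134.192 + 107.068 = 241.260 N, and kinetic friction down the slope is μN = 0.23 × 241.260 = 55.490 N.
Along the incline: F cos 33° − mg sin 33° − μN = ma, so 164.888 − 87.136 − 55.490 = 16 a, giving a = 1.3914 m/s².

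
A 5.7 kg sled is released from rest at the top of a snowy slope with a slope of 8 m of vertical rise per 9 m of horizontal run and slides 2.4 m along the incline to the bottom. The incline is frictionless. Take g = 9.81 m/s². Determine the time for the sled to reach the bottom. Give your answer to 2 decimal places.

0.86 s

The weight component along the incline is mg sin 41.63° = 37.149 N and the normal force is N = mg cos 41.63° = 41.793 N.
With no friction, a = g sin 41.63° = 6.5174 m/s².
Starting from rest, L = ½at², so t = √(2L/a) = √(2 × 2.4 / 6.5174) = 0.8582 s.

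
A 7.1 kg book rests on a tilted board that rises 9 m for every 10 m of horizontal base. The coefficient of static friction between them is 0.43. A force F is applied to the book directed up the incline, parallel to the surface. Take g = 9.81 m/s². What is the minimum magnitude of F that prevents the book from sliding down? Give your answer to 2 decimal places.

The normal force is N = mg cos 41.99° = 51.771 N. With F at its minimum the book is on the verge of sliding down, so static friction is at its maximum μ_s N = 0.43 × 51.771 = 22.262 N and acts up the slope.
Equilibrium along the incline: F + μ_s N = mg sin 41.99°, so F = 46.594 − 22.262 = 24.332 N.

24.33 N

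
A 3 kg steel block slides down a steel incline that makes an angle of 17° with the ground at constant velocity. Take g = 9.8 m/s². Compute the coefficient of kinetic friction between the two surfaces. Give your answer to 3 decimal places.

0.306

At constant velocity the net force along the incline is zero: mg sin 17° = μ mg cos 17°.
So μ = tan 17° = 0.2924 / 0.9563 = 0.3058.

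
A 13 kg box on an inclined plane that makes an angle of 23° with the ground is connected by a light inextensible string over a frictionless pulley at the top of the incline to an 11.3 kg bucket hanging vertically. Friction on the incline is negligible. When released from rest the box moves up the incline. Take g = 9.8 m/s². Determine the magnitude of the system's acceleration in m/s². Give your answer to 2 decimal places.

For the box on the incline: the weight component along the slope is m₁g sin 23° = 13 × 9.8 × 0.3907 = 49.775 N and the normal force is N = m₁g cos 23° = 117.272 N.
Newton's second law for the box (up-slope positive): T − 49.775 = 13 a. For the hanging bucket (downward positive): 11.3 × 9.8 − T = 11.3 a.
Adding the two equations eliminates T: 60.965 = 24.3 a, so a = 2.5088 m/s².

2.51 m/s²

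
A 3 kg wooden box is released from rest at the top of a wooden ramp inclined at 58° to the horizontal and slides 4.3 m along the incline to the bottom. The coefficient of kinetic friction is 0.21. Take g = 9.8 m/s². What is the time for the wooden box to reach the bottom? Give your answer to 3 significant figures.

1.09 s

The weight component along the incline is mg sin 58° = 24.933 N and the normal force is N = mg cos 58° = 15.580 N.
Friction up the slope is f = μN = 0.21 × 15.580 = 3.272 N, so the net downslope force is 24.933 − 3.272 = 21.661 N and a = 21.661 / 3 = 7.2203 m/s².
Starting from rest, L = ½at², so t = √(2L/a) = √(2 × 4.3 / 7.2203) = 1.0914 s.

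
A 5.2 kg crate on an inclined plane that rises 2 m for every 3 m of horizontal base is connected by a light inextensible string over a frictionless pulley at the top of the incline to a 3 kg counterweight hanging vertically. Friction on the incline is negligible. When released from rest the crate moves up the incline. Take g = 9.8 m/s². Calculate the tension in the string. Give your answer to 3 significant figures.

For the crate on the incline: the weight component along the slope is m₁g sin 33.69° = 5.2 × 9.8 × 0.5547 = 28.268 N and the normal force is N = m₁g cos 33.69° = 42.401 N.
Newton's second law for the crate (up-slope positive): T − 28.268 = 5.2 a. For the hanging counterweight (downward positive): 3 × 9.8 − T = 3 a.
Adding the two equations eliminates T: 1.132 = 8.2 a, so a = 0.1380 m/s².
Then from the hanging counterweight's equation, T = 3 × (9.8 − 0.1380) = 28.986 N.

29.0 N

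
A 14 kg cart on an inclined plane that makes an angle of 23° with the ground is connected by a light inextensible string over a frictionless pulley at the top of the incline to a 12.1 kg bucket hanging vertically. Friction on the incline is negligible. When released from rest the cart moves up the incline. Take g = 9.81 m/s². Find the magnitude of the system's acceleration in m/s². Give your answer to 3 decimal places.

2.492 m/s²

For the cart on the incline: the weight component along the slope is m₁g sin 23° = 14 × 9.81 × 0.3907 = 53.659 N and the normal force is N = m₁g cos 23° = 126.422 N.
Newton's second law for the cart (up-slope positive): T − 53.659 = 14 a. For the hanging bucket (downward positive): 12.1 × 9.81 − T = 12.1 a.
Adding the two equations eliminates T: 65.042 = 26.1 a, so a = 2.4920 m/s².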